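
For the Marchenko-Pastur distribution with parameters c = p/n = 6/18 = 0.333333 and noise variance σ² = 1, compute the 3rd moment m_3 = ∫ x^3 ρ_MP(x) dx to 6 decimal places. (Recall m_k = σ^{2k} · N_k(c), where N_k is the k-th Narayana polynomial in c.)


E[X³] = σ⁶ (1 + 3c + c²) (third MP moment). With σ² = 1 (so σ⁶ = 1) and c = 6/18 = 0.333333: E[X³] = 1 · (1 + 3·0.333333 + (0.333333)²) = 1 · 2.111111.

So E[X^3] = 2.111111.


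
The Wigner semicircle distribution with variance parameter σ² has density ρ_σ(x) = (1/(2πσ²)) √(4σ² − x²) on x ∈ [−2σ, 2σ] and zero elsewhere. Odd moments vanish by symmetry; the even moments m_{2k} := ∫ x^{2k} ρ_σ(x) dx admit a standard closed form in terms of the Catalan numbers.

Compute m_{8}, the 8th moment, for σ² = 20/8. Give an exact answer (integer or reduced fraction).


By the scaled semicircle moment identity, m_{2k} = σ^{2k} · C_k with k = 4.
C_4 = (1/(k+1)) · C(2k, k) = (1/5) · C(8, 4) = (1/5) · 70 = 14.
σ^{2k} = (σ²)^k = (20/8)^4 = 625/16.

Therefore m_{8} = σ^{8} · C_4 = (625/16) · 14 = 4375/8.


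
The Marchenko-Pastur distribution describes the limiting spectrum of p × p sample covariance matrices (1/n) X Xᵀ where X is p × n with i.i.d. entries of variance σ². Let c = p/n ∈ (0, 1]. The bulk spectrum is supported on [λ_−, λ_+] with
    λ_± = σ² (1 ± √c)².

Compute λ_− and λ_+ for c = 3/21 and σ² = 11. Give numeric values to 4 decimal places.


c = 3/21 = 0.142857; √c = 0.377964.
λ_− = σ² (1 − √c)² = 11 · (1 − 0.377964)² = 11 · (0.622036)² = 4.256210.
λ_+ = σ² (1 + √c)² = 11 · (1 + 0.377964)² = 11 · (1.377964)² = 20.886647.

Rounded to 4 decimal places: λ_− ≈ 4.2562, λ_+ ≈ 20.8866.


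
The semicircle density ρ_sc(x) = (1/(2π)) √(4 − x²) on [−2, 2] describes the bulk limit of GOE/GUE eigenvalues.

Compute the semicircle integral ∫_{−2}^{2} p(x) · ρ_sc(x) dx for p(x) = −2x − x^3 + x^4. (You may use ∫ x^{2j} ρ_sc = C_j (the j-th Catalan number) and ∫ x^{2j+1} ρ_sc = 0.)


Write p(x) = Σ a_i x^i, split into monomials and integrate each against ρ_sc separately.
Using ∫ x^{2j} ρ_sc = C_j = (1/(j+1)) C(2j, j) (Catalan numbers) and ∫ x^{2j+1} ρ_sc = 0 (odd monomials vanish by symmetry):
  i = 1 (odd): ∫ x^1 ρ_sc = 0 (vanishes)
  i = 3 (odd): ∫ x^3 ρ_sc = 0 (vanishes)
  i = 4 (even): a_4 · C_{2} = 1 · 2 = 2

Summing the contributions: ∫_{−2}^{2} p(x) ρ_sc(x) dx = 2.


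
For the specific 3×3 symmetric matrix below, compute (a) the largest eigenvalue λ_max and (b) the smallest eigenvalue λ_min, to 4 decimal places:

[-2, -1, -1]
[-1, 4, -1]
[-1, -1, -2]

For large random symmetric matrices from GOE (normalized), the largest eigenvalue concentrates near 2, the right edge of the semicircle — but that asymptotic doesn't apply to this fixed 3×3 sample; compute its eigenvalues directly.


Since M is real symmetric, all three eigenvalues are real; they are the roots of det(λI − M) = λ³ − (tr M) λ² + s λ − det M, where s is the sum of the principal 2×2 minors.
tr M = -2 + 4 + (-2) = 0.
s = ((-2)·4 − (-1)²) + ((-2)·(-2) − (-1)²) + (4·(-2) − (-1)²) = -9 + 3 + (-9) = -15.
det M (expand along row 1) = (-2)·(-9) − (-1)·1 + (-1)·5 = 14.
Characteristic polynomial: λ³ − 15λ − 14 = 0.
Substitute λ = y + (tr M)/3 = y + 0.000000 to remove the quadratic term: y³ + p·y + q = 0 with p = s − (tr M)²/3 = -15.000000 and q = −2(tr M)³/27 + (tr M)·s/3 − det M = -14.000000.
Three real roots ⇒ use the trigonometric (Viète) form: r = 2√(−p/3) = 4.472136, φ = arccos(3q/(p·r)) = arccos(0.626099) = 0.894256 rad.
y_k = r·cos(φ/3 − 2πk/3) for k = 0, 1, 2 gives y = 4.274917, -1.000000, -3.274917.
λ_k = y_k + 0.000000 gives λ = 4.2749, -1.0000, -3.2749 (check: the sum is 0.0000 = tr M).

Hence λ_max = 4.2749 and λ_min = -3.2749.


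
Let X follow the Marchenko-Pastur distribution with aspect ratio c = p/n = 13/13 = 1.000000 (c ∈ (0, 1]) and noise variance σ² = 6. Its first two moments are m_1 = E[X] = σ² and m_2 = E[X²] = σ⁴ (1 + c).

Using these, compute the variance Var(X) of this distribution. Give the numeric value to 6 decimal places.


m_1 = E[X] = σ² = 6, so m_1² = 36.
m_2 = E[X²] = σ⁴ (1 + c) = 36 · (1 + 1.000000) = 36 · 2.000000 = 72.000000.
(Note m_2 − m_1² simplifies to c · σ⁴ = 1.000000 · 36.)

Var(X) = m_2 − m_1² = 72.000000 − 36 = 36.000000.


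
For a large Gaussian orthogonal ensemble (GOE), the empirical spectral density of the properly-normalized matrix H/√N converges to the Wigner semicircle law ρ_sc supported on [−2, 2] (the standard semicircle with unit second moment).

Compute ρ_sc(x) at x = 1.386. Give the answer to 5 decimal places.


ρ_sc(x) = (1/(2π)) √(4 − x²). With x = 1.386:
  4 − x² = 4 − (1.386)² = 4 − 1.920996 = 2.079004.
  √(4 − x²) = 1.441875.
  1/(2π) = 0.159155.
  ρ_sc(1.386) = 0.159155 · 1.441875 = 0.229482.

Rounded to 5 decimal places: ρ_sc(1.386) ≈ 0.22948.


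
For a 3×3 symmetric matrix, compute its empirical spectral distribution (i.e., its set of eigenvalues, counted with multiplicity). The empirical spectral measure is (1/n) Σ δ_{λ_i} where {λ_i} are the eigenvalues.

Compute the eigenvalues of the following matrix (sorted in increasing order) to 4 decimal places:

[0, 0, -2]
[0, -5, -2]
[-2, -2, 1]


Since M is real symmetric, all three eigenvalues are real; they are the roots of det(λI − M) = λ³ − (tr M) λ² + s λ − det M, where s is the sum of the principal 2×2 minors.
tr M = 0 + (-5) + 1 = -4.
s = (0·(-5) − 0²) + (0·1 − (-2)²) + ((-5)·1 − (-2)²) = 0 + (-4) + (-9) = -13.
det M (expand along row 1) = 0·(-9) − 0·(-4) + (-2)·(-10) = 20.
Characteristic polynomial: λ³ + 4λ² − 13λ − 20 = 0.
Substitute λ = y + (tr M)/3 = y − 1.333333 to remove the quadratic term: y³ + p·y + q = 0 with p = s − (tr M)²/3 = -18.333333 and q = −2(tr M)³/27 + (tr M)·s/3 − det M = 2.074074.
Three real roots ⇒ use the trigonometric (Viète) form: r = 2√(−p/3) = 4.944132, φ = arccos(3q/(p·r)) = arccos(-0.068646) = 1.639496 rad.
y_k = r·cos(φ/3 − 2πk/3) for k = 0, 1, 2 gives y = 4.224016, 0.113210, -4.337227.
λ_k = y_k − 1.333333 gives λ = 2.8907, -1.2201, -5.6706 (check: the sum is -4.0000 = tr M).

Eigenvalues sorted in increasing order: [-5.6706, -1.2201, 2.8907].


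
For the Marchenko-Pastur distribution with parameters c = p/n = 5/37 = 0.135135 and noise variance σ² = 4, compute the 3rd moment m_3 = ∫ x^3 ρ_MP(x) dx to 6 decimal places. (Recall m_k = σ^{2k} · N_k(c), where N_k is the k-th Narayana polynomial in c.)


E[X³] = σ⁶ (1 + 3c + c²) (third MP moment). With σ² = 4 (so σ⁶ = 64) and c = 5/37 = 0.135135: E[X³] = 64 · (1 + 3·0.135135 + (0.135135)²) = 64 · 1.423667.

So E[X^3] = 91.114682.


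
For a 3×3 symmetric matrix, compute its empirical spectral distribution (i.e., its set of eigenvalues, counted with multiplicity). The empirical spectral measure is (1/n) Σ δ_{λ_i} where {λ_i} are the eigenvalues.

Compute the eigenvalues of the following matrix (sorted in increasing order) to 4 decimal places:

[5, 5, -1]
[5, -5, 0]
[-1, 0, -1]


Since M is real symmetric, all three eigenvalues are real; they are the roots of det(λI − M) = λ³ − (tr M) λ² + s λ − det M, where s is the sum of the principal 2×2 minors.
tr M = 5 + (-5) + (-1) = -1.
s = (5·(-5) − 5²) + (5·(-1) − (-1)²) + ((-5)·(-1) − 0²) = -50 + (-6) + 5 = -51.
det M (expand along row 1) = 5·5 − 5·(-5) + (-1)·(-5) = 55.
Characteristic polynomial: λ³ + λ² − 51λ − 55 = 0.
Substitute λ = y + (tr M)/3 = y − 0.333333 to remove the quadratic term: y³ + p·y + q = 0 with p = s − (tr M)²/3 = -51.333333 and q = −2(tr M)³/27 + (tr M)·s/3 − det M = -37.925926.
Three real roots ⇒ use the trigonometric (Viète) form: r = 2√(−p/3) = 8.273116, φ = arccos(3q/(p·r)) = arccos(0.267910) = 1.299573 rad.
y_k = r·cos(φ/3 − 2πk/3) for k = 0, 1, 2 gives y = 7.508935, -0.746935, -6.762000.
λ_k = y_k − 0.333333 gives λ = 7.1756, -1.0803, -7.0953 (check: the sum is -1.0000 = tr M).

Eigenvalues sorted in increasing order: [-7.0953, -1.0803, 7.1756].


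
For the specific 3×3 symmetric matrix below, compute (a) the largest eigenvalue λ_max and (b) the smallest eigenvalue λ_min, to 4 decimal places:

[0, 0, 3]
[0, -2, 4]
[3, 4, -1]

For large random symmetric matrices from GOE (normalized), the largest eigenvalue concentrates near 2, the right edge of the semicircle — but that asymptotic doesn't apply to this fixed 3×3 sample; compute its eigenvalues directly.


Since M is real symmetric, all three eigenvalues are real; they are the roots of det(λI − M) = λ³ − (tr M) λ² + s λ − det M, where s is the sum of the principal 2×2 minors.
tr M = 0 + (-2) + (-1) = -3.
s = (0·(-2) − 0²) + (0·(-1) − 3²) + ((-2)·(-1) − 4²) = 0 + (-9) + (-14) = -23.
det M (expand along row 1) = 0·(-14) − 0·(-12) + 3·6 = 18.
Characteristic polynomial: λ³ + 3λ² − 23λ − 18 = 0.
Substitute λ = y + (tr M)/3 = y − 1.000000 to remove the quadratic term: y³ + p·y + q = 0 with p = s − (tr M)²/3 = -26.000000 and q = −2(tr M)³/27 + (tr M)·s/3 − det M = 7.000000.
Three real roots ⇒ use the trigonometric (Viète) form: r = 2√(−p/3) = 5.887841, φ = arccos(3q/(p·r)) = arccos(-0.137180) = 1.708410 rad.
y_k = r·cos(φ/3 − 2πk/3) for k = 0, 1, 2 gives y = 4.958662, 0.269988, -5.228650.
λ_k = y_k − 1.000000 gives λ = 3.9587, -0.7300, -6.2286 (check: the sum is -3.0000 = tr M).

Hence λ_max = 3.9587 and λ_min = -6.2286.


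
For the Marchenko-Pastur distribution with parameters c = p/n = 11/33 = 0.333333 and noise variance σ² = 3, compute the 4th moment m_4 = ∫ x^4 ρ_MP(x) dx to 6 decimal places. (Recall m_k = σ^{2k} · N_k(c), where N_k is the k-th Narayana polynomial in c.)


E[X⁴] = σ⁸ (1 + 6c + 6c² + c³) (fourth MP moment). With σ² = 3 (so σ⁸ = 81) and c = 11/33 = 0.333333: E[X⁴] = 81 · (1 + 6·0.333333 + 6·(0.333333)² + (0.333333)³) = 81 · 3.703704.

So E[X^4] = 300.000000.


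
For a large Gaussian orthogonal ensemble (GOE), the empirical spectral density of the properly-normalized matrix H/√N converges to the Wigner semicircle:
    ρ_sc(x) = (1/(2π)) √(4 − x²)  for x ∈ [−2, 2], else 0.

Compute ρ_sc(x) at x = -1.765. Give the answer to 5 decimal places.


ρ_sc(x) = (1/(2π)) √(4 − x²). With x = -1.765:
  4 − x² = 4 − (-1.765)² = 4 − 3.115225 = 0.884775.
  √(4 − x²) = 0.940625.
  1/(2π) = 0.159155.
  ρ_sc(-1.765) = 0.159155 · 0.940625 = 0.149705.

Rounded to 5 decimal places: ρ_sc(-1.765) ≈ 0.14971.


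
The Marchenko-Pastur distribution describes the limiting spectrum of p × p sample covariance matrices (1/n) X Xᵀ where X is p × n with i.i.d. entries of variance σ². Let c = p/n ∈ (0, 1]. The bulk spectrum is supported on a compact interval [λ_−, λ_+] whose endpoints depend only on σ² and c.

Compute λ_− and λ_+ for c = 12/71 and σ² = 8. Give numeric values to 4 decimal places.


c = 12/71 = 0.169014; √c = 0.411113.
λ_− = σ² (1 − √c)² = 8 · (1 − 0.411113)² = 8 · (0.588887)² = 2.774301.
λ_+ = σ² (1 + √c)² = 8 · (1 + 0.411113)² = 8 · (1.411113)² = 15.929924.

Rounded to 4 decimal places: λ_− ≈ 2.7743, λ_+ ≈ 15.9299.


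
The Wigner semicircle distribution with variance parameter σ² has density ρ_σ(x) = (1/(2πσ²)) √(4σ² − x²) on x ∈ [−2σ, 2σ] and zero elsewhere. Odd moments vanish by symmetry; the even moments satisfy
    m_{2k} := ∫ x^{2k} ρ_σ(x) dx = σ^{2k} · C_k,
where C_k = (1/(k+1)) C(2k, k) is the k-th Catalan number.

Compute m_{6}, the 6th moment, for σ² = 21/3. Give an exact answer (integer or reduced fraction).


By the scaled semicircle moment identity, m_{2k} = σ^{2k} · C_k with k = 3.
C_3 = (1/(k+1)) · C(2k, k) = (1/4) · C(6, 3) = (1/4) · 20 = 5.
σ^{2k} = (σ²)^k = (21/3)^3 = 343.

Therefore m_{6} = σ^{6} · C_3 = 343 · 5 = 1715.


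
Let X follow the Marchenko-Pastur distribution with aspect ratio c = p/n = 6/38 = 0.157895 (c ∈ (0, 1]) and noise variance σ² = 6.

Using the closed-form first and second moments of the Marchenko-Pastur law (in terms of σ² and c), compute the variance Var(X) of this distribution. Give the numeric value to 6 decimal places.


Recall the MP moments m_1 = E[X] = σ² and m_2 = E[X²] = σ⁴ (1 + c).
m_1 = E[X] = σ² = 6, so m_1² = 36.
m_2 = E[X²] = σ⁴ (1 + c) = 36 · (1 + 0.157895) = 36 · 1.157895 = 41.684211.
(Note m_2 − m_1² simplifies to c · σ⁴ = 0.157895 · 36.)

Var(X) = m_2 − m_1² = 41.684211 − 36 = 5.684211.


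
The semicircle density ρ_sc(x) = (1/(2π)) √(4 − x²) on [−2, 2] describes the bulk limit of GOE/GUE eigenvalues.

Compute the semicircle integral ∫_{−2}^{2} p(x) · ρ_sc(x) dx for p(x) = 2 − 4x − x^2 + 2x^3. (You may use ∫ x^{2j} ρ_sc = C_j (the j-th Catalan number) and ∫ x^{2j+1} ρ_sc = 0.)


Write p(x) = Σ a_i x^i, split into monomials and integrate each against ρ_sc separately.
Using ∫ x^{2j} ρ_sc = C_j = (1/(j+1)) C(2j, j) (Catalan numbers) and ∫ x^{2j+1} ρ_sc = 0 (odd monomials vanish by symmetry):
  i = 0 (even): a_0 · C_{0} = 2 · 1 = 2
  i = 1 (odd): ∫ x^1 ρ_sc = 0 (vanishes)
  i = 2 (even): a_2 · C_{1} = -1 · 1 = -1
  i = 3 (odd): ∫ x^3 ρ_sc = 0 (vanishes)

Summing the contributions: ∫_{−2}^{2} p(x) ρ_sc(x) dx = 2 + (-1) = 1.


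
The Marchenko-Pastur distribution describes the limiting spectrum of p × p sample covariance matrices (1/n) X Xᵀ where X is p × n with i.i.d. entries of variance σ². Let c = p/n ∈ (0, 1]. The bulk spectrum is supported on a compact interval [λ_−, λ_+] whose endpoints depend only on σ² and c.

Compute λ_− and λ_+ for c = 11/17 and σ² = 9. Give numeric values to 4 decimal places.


c = 11/17 = 0.647059; √c = 0.804400.
λ_− = σ² (1 − √c)² = 9 · (1 − 0.804400)² = 9 · (0.195600)² = 0.344335.
λ_+ = σ² (1 + √c)² = 9 · (1 + 0.804400)² = 9 · (1.804400)² = 29.302723.

Rounded to 4 decimal places: λ_− ≈ 0.3443, λ_+ ≈ 29.3027.


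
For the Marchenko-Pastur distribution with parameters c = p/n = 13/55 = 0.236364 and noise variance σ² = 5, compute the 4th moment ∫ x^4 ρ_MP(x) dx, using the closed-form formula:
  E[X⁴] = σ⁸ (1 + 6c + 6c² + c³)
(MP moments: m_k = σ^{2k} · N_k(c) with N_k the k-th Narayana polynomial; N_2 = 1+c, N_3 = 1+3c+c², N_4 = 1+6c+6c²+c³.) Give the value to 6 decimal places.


E[X⁴] = σ⁸ (1 + 6c + 6c² + c³) (fourth MP moment). With σ² = 5 (so σ⁸ = 625) and c = 13/55 = 0.236364: E[X⁴] = 625 · (1 + 6·0.236364 + 6·(0.236364)² + (0.236364)³) = 625 · 2.766594.

So E[X^4] = 1729.120962.


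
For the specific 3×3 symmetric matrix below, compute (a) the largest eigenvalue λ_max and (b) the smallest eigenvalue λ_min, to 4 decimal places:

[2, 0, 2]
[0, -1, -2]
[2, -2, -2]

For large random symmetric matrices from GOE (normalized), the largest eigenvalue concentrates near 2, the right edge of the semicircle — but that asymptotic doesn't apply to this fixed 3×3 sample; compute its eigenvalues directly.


Since M is real symmetric, all three eigenvalues are real; they are the roots of det(λI − M) = λ³ − (tr M) λ² + s λ − det M, where s is the sum of the principal 2×2 minors.
tr M = 2 + (-1) + (-2) = -1.
s = (2·(-1) − 0²) + (2·(-2) − 2²) + ((-1)·(-2) − (-2)²) = -2 + (-8) + (-2) = -12.
det M (expand along row 1) = 2·(-2) − 0·4 + 2·2 = 0.
Characteristic polynomial: λ³ + λ² − 12λ = 0.
Substitute λ = y + (tr M)/3 = y − 0.333333 to remove the quadratic term: y³ + p·y + q = 0 with p = s − (tr M)²/3 = -12.333333 and q = −2(tr M)³/27 + (tr M)·s/3 − det M = 4.074074.
Three real roots ⇒ use the trigonometric (Viète) form: r = 2√(−p/3) = 4.055175, φ = arccos(3q/(p·r)) = arccos(-0.244377) = 1.817673 rad.
y_k = r·cos(φ/3 − 2πk/3) for k = 0, 1, 2 gives y = 3.333333, 0.333333, -3.666667.
λ_k = y_k − 0.333333 gives λ = 3.0000, 0.0000, -4.0000 (check: the sum is -1.0000 = tr M).

Hence λ_max = 3.0000 and λ_min = -4.0000.


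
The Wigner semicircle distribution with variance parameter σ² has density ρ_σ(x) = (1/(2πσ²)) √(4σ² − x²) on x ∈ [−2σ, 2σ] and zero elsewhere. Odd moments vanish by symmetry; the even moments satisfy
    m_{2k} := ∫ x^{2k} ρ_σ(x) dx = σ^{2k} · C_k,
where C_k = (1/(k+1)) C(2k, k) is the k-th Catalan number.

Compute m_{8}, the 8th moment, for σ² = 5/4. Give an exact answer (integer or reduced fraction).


By the scaled semicircle moment identity, m_{2k} = σ^{2k} · C_k with k = 4.
C_4 = (1/(k+1)) · C(2k, k) = (1/5) · C(8, 4) = (1/5) · 70 = 14.
σ^{2k} = (σ²)^k = (5/4)^4 = 625/256.

Therefore m_{8} = σ^{8} · C_4 = (625/256) · 14 = 4375/128.


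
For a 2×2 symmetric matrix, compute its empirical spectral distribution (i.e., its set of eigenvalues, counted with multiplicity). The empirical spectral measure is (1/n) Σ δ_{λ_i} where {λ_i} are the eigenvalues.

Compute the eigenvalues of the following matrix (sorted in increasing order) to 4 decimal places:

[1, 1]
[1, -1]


Since M is real symmetric, both eigenvalues are real; they are the roots of det(λI − M) = λ² − (tr M) λ + det M.
tr M = 1 + (-1) = 0.
det M = 1·(-1) − 1² = -1 − 1 = -2.
Characteristic polynomial: λ² − 2 = 0.
Discriminant Δ = (tr M)² − 4·det M = 0 − (-8) = 8; √Δ = 2.828427.
λ = (tr M ± √Δ)/2 = (0 ± 2.828427)/2, giving (tr M − √Δ)/2 = -1.4142 and (tr M + √Δ)/2 = 1.4142.

Eigenvalues sorted in increasing order: [-1.4142, 1.4142].


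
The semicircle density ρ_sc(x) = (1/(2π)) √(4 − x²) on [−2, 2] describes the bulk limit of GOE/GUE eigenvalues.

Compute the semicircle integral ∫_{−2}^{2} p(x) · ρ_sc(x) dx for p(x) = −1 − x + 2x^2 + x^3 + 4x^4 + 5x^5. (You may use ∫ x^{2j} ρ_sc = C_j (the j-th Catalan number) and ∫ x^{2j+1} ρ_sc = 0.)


Write p(x) = Σ a_i x^i, split into monomials and integrate each against ρ_sc separately.
Using ∫ x^{2j} ρ_sc = C_j = (1/(j+1)) C(2j, j) (Catalan numbers) and ∫ x^{2j+1} ρ_sc = 0 (odd monomials vanish by symmetry):
  i = 0 (even): a_0 · C_{0} = -1 · 1 = -1
  i = 1 (odd): ∫ x^1 ρ_sc = 0 (vanishes)
  i = 2 (even): a_2 · C_{1} = 2 · 1 = 2
  i = 3 (odd): ∫ x^3 ρ_sc = 0 (vanishes)
  i = 4 (even): a_4 · C_{2} = 4 · 2 = 8
  i = 5 (odd): ∫ x^5 ρ_sc = 0 (vanishes)

Summing the contributions: ∫_{−2}^{2} p(x) ρ_sc(x) dx = (-1) + 2 + 8 = 9.


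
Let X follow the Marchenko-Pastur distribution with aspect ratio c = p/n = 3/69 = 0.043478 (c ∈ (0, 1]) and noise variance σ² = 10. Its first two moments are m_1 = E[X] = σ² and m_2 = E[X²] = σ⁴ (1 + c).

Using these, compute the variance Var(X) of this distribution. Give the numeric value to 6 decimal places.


m_1 = E[X] = σ² = 10, so m_1² = 100.
m_2 = E[X²] = σ⁴ (1 + c) = 100 · (1 + 0.043478) = 100 · 1.043478 = 104.347826.
(Note m_2 − m_1² simplifies to c · σ⁴ = 0.043478 · 100.)

Var(X) = m_2 − m_1² = 104.347826 − 100 = 4.347826.


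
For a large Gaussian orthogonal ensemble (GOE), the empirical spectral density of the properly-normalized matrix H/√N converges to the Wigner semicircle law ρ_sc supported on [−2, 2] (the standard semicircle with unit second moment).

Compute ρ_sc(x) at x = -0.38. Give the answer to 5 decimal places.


ρ_sc(x) = (1/(2π)) √(4 − x²). With x = -0.38:
  4 − x² = 4 − (-0.38)² = 4 − 0.144400 = 3.855600.
  √(4 − x²) = 1.963568.
  1/(2π) = 0.159155.
  ρ_sc(-0.38) = 0.159155 · 1.963568 = 0.312512.

Rounded to 5 decimal places: ρ_sc(-0.38) ≈ 0.31251.


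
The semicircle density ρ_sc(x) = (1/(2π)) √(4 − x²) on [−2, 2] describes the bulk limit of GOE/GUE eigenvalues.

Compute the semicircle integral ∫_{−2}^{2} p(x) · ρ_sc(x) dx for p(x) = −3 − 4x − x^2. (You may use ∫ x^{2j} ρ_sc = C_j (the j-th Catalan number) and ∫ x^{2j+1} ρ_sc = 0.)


Write p(x) = Σ a_i x^i, split into monomials and integrate each against ρ_sc separately.
Using ∫ x^{2j} ρ_sc = C_j = (1/(j+1)) C(2j, j) (Catalan numbers) and ∫ x^{2j+1} ρ_sc = 0 (odd monomials vanish by symmetry):
  i = 0 (even): a_0 · C_{0} = -3 · 1 = -3
  i = 1 (odd): ∫ x^1 ρ_sc = 0 (vanishes)
  i = 2 (even): a_2 · C_{1} = -1 · 1 = -1

Summing the contributions: ∫_{−2}^{2} p(x) ρ_sc(x) dx = (-3) + (-1) = -4.


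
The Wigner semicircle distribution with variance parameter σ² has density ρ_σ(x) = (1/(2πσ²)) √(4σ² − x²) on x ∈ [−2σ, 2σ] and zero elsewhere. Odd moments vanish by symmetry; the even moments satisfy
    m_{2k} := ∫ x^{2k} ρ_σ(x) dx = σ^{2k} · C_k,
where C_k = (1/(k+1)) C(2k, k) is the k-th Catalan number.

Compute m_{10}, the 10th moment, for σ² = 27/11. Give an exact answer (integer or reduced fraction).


By the scaled semicircle moment identity, m_{2k} = σ^{2k} · C_k with k = 5.
C_5 = (1/(k+1)) · C(2k, k) = (1/6) · C(10, 5) = (1/6) · 252 = 42.
σ^{2k} = (σ²)^k = (27/11)^5 = 14348907/161051.

Therefore m_{10} = σ^{10} · C_5 = (14348907/161051) · 42 = 602654094/161051.


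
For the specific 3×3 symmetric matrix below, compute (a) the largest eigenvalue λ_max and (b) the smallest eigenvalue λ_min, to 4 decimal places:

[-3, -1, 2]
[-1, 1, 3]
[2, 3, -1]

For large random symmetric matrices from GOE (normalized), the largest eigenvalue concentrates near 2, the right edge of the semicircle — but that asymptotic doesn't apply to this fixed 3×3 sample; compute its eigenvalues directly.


Since M is real symmetric, all three eigenvalues are real; they are the roots of det(λI − M) = λ³ − (tr M) λ² + s λ − det M, where s is the sum of the principal 2×2 minors.
tr M = -3 + 1 + (-1) = -3.
s = ((-3)·1 − (-1)²) + ((-3)·(-1) − 2²) + (1·(-1) − 3²) = -4 + (-1) + (-10) = -15.
det M (expand along row 1) = (-3)·(-10) − (-1)·(-5) + 2·(-5) = 15.
Characteristic polynomial: λ³ + 3λ² − 15λ − 15 = 0.
Substitute λ = y + (tr M)/3 = y − 1.000000 to remove the quadratic term: y³ + p·y + q = 0 with p = s − (tr M)²/3 = -18.000000 and q = −2(tr M)³/27 + (tr M)·s/3 − det M = 2.000000.
Three real roots ⇒ use the trigonometric (Viète) form: r = 2√(−p/3) = 4.898979, φ = arccos(3q/(p·r)) = arccos(-0.068041) = 1.638890 rad.
y_k = r·cos(φ/3 − 2πk/3) for k = 0, 1, 2 gives y = 4.185954, 0.111187, -4.297142.
λ_k = y_k − 1.000000 gives λ = 3.1860, -0.8888, -5.2971 (check: the sum is -3.0000 = tr M).

Hence λ_max = 3.1860 and λ_min = -5.2971.


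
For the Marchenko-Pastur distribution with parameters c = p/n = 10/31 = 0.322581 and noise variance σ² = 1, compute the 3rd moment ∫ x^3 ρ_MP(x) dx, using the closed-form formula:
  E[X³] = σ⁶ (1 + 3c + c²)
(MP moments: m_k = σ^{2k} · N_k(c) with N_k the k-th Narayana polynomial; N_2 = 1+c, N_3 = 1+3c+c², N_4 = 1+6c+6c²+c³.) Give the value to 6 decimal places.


E[X³] = σ⁶ (1 + 3c + c²) (third MP moment). With σ² = 1 (so σ⁶ = 1) and c = 10/31 = 0.322581: E[X³] = 1 · (1 + 3·0.322581 + (0.322581)²) = 1 · 2.071800.

So E[X^3] = 2.071800.


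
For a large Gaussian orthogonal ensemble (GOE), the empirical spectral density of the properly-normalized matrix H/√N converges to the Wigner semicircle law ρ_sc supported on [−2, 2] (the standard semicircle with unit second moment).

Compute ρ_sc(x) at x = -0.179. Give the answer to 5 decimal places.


ρ_sc(x) = (1/(2π)) √(4 − x²). With x = -0.179:
  4 − x² = 4 − (-0.179)² = 4 − 0.032041 = 3.967959.
  √(4 − x²) = 1.991974.
  1/(2π) = 0.159155.
  ρ_sc(-0.179) = 0.159155 · 1.991974 = 0.317032.

Rounded to 5 decimal places: ρ_sc(-0.179) ≈ 0.31703.


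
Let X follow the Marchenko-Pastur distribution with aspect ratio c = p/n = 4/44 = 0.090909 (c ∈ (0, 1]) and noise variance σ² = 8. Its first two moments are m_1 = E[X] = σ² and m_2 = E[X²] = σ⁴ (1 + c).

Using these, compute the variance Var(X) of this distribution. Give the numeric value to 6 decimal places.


m_1 = E[X] = σ² = 8, so m_1² = 64.
m_2 = E[X²] = σ⁴ (1 + c) = 64 · (1 + 0.090909) = 64 · 1.090909 = 69.818182.
(Note m_2 − m_1² simplifies to c · σ⁴ = 0.090909 · 64.)

Var(X) = m_2 − m_1² = 69.818182 − 64 = 5.818182.


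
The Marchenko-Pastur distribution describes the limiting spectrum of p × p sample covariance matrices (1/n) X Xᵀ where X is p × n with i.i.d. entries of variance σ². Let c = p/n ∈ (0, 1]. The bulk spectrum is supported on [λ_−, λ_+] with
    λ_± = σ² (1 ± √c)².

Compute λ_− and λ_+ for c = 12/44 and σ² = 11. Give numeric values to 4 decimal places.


c = 12/44 = 0.272727; √c = 0.522233.
λ_− = σ² (1 − √c)² = 11 · (1 − 0.522233)² = 11 · (0.477767)² = 2.510875.
λ_+ = σ² (1 + √c)² = 11 · (1 + 0.522233)² = 11 · (1.522233)² = 25.489125.

Rounded to 4 decimal places: λ_− ≈ 2.5109, λ_+ ≈ 25.4891.


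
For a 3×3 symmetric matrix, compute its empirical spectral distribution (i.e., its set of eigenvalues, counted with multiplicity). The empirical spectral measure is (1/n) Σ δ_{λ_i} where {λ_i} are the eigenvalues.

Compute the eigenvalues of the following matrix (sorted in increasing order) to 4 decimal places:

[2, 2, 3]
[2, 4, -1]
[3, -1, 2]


Since M is real symmetric, all three eigenvalues are real; they are the roots of det(λI − M) = λ³ − (tr M) λ² + s λ − det M, where s is the sum of the principal 2×2 minors.
tr M = 2 + 4 + 2 = 8.
s = (2·4 − 2²) + (2·2 − 3²) + (4·2 − (-1)²) = 4 + (-5) + 7 = 6.
det M (expand along row 1) = 2·7 − 2·7 + 3·(-14) = -42.
Characteristic polynomial: λ³ − 8λ² + 6λ + 42 = 0.
Substitute λ = y + (tr M)/3 = y + 2.666667 to remove the quadratic term: y³ + p·y + q = 0 with p = s − (tr M)²/3 = -15.333333 and q = −2(tr M)³/27 + (tr M)·s/3 − det M = 20.074074.
Three real roots ⇒ use the trigonometric (Viète) form: r = 2√(−p/3) = 4.521553, φ = arccos(3q/(p·r)) = arccos(-0.868625) = 2.623218 rad.
y_k = r·cos(φ/3 − 2πk/3) for k = 0, 1, 2 gives y = 2.900363, 1.553858, -4.454221.
λ_k = y_k + 2.666667 gives λ = 5.5670, 4.2205, -1.7876 (check: the sum is 8.0000 = tr M).

Eigenvalues sorted in increasing order: [-1.7876, 4.2205, 5.5670].


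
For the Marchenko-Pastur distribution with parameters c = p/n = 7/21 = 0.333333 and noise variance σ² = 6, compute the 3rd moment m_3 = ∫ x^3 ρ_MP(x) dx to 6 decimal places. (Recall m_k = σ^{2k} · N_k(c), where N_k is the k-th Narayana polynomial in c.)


E[X³] = σ⁶ (1 + 3c + c²) (third MP moment). With σ² = 6 (so σ⁶ = 216) and c = 7/21 = 0.333333: E[X³] = 216 · (1 + 3·0.333333 + (0.333333)²) = 216 · 2.111111.

So E[X^3] = 456.000000.


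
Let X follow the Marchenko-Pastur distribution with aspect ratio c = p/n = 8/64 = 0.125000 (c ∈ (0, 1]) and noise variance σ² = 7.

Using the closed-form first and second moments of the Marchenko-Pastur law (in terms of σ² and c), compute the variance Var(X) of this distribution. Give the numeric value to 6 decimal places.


Recall the MP moments m_1 = E[X] = σ² and m_2 = E[X²] = σ⁴ (1 + c).
m_1 = E[X] = σ² = 7, so m_1² = 49.
m_2 = E[X²] = σ⁴ (1 + c) = 49 · (1 + 0.125000) = 49 · 1.125000 = 55.125000.
(Note m_2 − m_1² simplifies to c · σ⁴ = 0.125000 · 49.)

Var(X) = m_2 − m_1² = 55.125000 − 49 = 6.125000.


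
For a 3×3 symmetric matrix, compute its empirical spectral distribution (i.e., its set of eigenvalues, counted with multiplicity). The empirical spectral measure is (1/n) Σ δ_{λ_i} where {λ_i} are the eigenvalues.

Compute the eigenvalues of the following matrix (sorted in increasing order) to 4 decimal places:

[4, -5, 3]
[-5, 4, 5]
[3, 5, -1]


Since M is real symmetric, all three eigenvalues are real; they are the roots of det(λI − M) = λ³ − (tr M) λ² + s λ − det M, where s is the sum of the principal 2×2 minors.
tr M = 4 + 4 + (-1) = 7.
s = (4·4 − (-5)²) + (4·(-1) − 3²) + (4·(-1) − 5²) = -9 + (-13) + (-29) = -51.
det M (expand along row 1) = 4·(-29) − (-5)·(-10) + 3·(-37) = -277.
Characteristic polynomial: λ³ − 7λ² − 51λ + 277 = 0.
Substitute λ = y + (tr M)/3 = y + 2.333333 to remove the quadratic term: y³ + p·y + q = 0 with p = s − (tr M)²/3 = -67.333333 and q = −2(tr M)³/27 + (tr M)·s/3 − det M = 132.592593.
Three real roots ⇒ use the trigonometric (Viète) form: r = 2√(−p/3) = 9.475114, φ = arccos(3q/(p·r)) = arccos(-0.623485) = 2.243989 rad.
y_k = r·cos(φ/3 − 2πk/3) for k = 0, 1, 2 gives y = 6.945763, 2.108392, -9.054155.
λ_k = y_k + 2.333333 gives λ = 9.2791, 4.4417, -6.7208 (check: the sum is 7.0000 = tr M).

Eigenvalues sorted in increasing order: [-6.7208, 4.4417, 9.2791].


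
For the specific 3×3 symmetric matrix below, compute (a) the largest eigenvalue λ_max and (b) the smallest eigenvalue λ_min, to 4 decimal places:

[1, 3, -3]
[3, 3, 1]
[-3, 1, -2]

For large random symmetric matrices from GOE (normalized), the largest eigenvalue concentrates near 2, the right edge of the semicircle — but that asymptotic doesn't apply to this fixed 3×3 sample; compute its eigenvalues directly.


Since M is real symmetric, all three eigenvalues are real; they are the roots of det(λI − M) = λ³ − (tr M) λ² + s λ − det M, where s is the sum of the principal 2×2 minors.
tr M = 1 + 3 + (-2) = 2.
s = (1·3 − 3²) + (1·(-2) − (-3)²) + (3·(-2) − 1²) = -6 + (-11) + (-7) = -24.
det M (expand along row 1) = 1·(-7) − 3·(-3) + (-3)·12 = -34.
Characteristic polynomial: λ³ − 2λ² − 24λ + 34 = 0.
Substitute λ = y + (tr M)/3 = y + 0.666667 to remove the quadratic term: y³ + p·y + q = 0 with p = s − (tr M)²/3 = -25.333333 and q = −2(tr M)³/27 + (tr M)·s/3 − det M = 17.407407.
Three real roots ⇒ use the trigonometric (Viète) form: r = 2√(−p/3) = 5.811865, φ = arccos(3q/(p·r)) = arccos(-0.354689) = 1.933378 rad.
y_k = r·cos(φ/3 − 2πk/3) for k = 0, 1, 2 gives y = 4.646149, 0.700716, -5.346865.
λ_k = y_k + 0.666667 gives λ = 5.3128, 1.3674, -4.6802 (check: the sum is 2.0000 = tr M).

Hence λ_max = 5.3128 and λ_min = -4.6802.


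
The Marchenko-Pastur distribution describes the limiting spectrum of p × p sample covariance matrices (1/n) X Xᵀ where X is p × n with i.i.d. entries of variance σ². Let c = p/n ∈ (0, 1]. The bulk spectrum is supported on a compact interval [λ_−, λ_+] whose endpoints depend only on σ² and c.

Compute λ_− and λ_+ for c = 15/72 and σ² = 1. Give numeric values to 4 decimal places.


c = 15/72 = 0.208333; √c = 0.456435.
λ_− = σ² (1 − √c)² = 1 · (1 − 0.456435)² = 1 · (0.543565)² = 0.295462.
λ_+ = σ² (1 + √c)² = 1 · (1 + 0.456435)² = 1 · (1.456435)² = 2.121204.

Rounded to 4 decimal places: λ_− ≈ 0.2955, λ_+ ≈ 2.1212.


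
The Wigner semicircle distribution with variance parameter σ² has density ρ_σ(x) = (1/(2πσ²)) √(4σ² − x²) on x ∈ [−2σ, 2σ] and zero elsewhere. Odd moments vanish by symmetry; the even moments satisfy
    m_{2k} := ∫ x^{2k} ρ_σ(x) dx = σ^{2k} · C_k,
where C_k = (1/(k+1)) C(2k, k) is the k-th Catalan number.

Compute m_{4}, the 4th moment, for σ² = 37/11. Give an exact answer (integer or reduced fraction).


By the scaled semicircle moment identity, m_{2k} = σ^{2k} · C_k with k = 2.
C_2 = (1/(k+1)) · C(2k, k) = (1/3) · C(4, 2) = (1/3) · 6 = 2.
σ^{2k} = (σ²)^k = (37/11)^2 = 1369/121.

Therefore m_{4} = σ^{4} · C_2 = (1369/121) · 2 = 2738/121.


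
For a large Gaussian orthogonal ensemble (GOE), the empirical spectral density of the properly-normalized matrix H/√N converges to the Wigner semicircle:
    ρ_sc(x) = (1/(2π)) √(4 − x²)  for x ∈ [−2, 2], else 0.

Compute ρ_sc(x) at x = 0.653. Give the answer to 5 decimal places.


ρ_sc(x) = (1/(2π)) √(4 − x²). With x = 0.653:
  4 − x² = 4 − (0.653)² = 4 − 0.426409 = 3.573591.
  √(4 − x²) = 1.890394.
  1/(2π) = 0.159155.
  ρ_sc(0.653) = 0.159155 · 1.890394 = 0.300866.

Rounded to 5 decimal places: ρ_sc(0.653) ≈ 0.30087.


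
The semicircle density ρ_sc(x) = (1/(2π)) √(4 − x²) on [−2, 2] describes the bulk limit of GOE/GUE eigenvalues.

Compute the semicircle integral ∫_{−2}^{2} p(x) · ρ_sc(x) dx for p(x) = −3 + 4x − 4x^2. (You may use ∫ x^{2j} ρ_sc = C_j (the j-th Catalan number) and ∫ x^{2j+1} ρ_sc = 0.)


Write p(x) = Σ a_i x^i, split into monomials and integrate each against ρ_sc separately.
Using ∫ x^{2j} ρ_sc = C_j = (1/(j+1)) C(2j, j) (Catalan numbers) and ∫ x^{2j+1} ρ_sc = 0 (odd monomials vanish by symmetry):
  i = 0 (even): a_0 · C_{0} = -3 · 1 = -3
  i = 1 (odd): ∫ x^1 ρ_sc = 0 (vanishes)
  i = 2 (even): a_2 · C_{1} = -4 · 1 = -4

Summing the contributions: ∫_{−2}^{2} p(x) ρ_sc(x) dx = (-3) + (-4) = -7.


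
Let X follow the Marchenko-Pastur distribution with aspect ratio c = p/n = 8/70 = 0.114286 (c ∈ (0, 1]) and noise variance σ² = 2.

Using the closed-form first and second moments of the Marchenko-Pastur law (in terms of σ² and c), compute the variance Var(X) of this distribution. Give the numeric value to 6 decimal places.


Recall the MP moments m_1 = E[X] = σ² and m_2 = E[X²] = σ⁴ (1 + c).
m_1 = E[X] = σ² = 2, so m_1² = 4.
m_2 = E[X²] = σ⁴ (1 + c) = 4 · (1 + 0.114286) = 4 · 1.114286 = 4.457143.
(Note m_2 − m_1² simplifies to c · σ⁴ = 0.114286 · 4.)

Var(X) = m_2 − m_1² = 4.457143 − 4 = 0.457143.


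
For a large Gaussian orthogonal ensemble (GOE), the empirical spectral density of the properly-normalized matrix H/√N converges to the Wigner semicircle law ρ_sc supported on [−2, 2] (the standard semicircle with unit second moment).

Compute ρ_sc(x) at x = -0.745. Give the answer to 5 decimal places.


ρ_sc(x) = (1/(2π)) √(4 − x²). With x = -0.745:
  4 − x² = 4 − (-0.745)² = 4 − 0.555025 = 3.444975.
  √(4 − x²) = 1.856064.
  1/(2π) = 0.159155.
  ρ_sc(-0.745) = 0.159155 · 1.856064 = 0.295402.

Rounded to 5 decimal places: ρ_sc(-0.745) ≈ 0.29540.


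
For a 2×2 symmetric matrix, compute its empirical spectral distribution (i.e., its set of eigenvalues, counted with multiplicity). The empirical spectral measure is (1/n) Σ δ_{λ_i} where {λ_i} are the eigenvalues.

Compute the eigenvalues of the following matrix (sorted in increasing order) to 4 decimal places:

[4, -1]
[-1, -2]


Since M is real symmetric, both eigenvalues are real; they are the roots of det(λI − M) = λ² − (tr M) λ + det M.
tr M = 4 + (-2) = 2.
det M = 4·(-2) − (-1)² = -8 − 1 = -9.
Characteristic polynomial: λ² − 2λ − 9 = 0.
Discriminant Δ = (tr M)² − 4·det M = 4 − (-36) = 40; √Δ = 6.324555.
λ = (tr M ± √Δ)/2 = (2 ± 6.324555)/2, giving (tr M − √Δ)/2 = -2.1623 and (tr M + √Δ)/2 = 4.1623.

Eigenvalues sorted in increasing order: [-2.1623, 4.1623].


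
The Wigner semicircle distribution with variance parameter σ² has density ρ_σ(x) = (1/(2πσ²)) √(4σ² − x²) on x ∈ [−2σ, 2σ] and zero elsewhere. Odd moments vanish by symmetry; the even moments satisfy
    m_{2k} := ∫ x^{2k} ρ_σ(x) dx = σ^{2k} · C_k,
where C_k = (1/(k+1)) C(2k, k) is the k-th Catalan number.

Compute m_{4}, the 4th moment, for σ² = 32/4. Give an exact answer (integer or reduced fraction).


By the scaled semicircle moment identity, m_{2k} = σ^{2k} · C_k with k = 2.
C_2 = (1/(k+1)) · C(2k, k) = (1/3) · C(4, 2) = (1/3) · 6 = 2.
σ^{2k} = (σ²)^k = (32/4)^2 = 64.

Therefore m_{4} = σ^{4} · C_2 = 64 · 2 = 128.


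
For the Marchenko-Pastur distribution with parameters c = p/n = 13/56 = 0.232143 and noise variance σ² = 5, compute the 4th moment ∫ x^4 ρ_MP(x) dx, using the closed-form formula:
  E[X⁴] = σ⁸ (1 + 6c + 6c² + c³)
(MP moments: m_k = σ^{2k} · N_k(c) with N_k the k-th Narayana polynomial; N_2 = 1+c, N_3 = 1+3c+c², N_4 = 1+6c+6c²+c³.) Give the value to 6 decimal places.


E[X⁴] = σ⁸ (1 + 6c + 6c² + c³) (fourth MP moment). With σ² = 5 (so σ⁸ = 625) and c = 13/56 = 0.232143: E[X⁴] = 625 · (1 + 6·0.232143 + 6·(0.232143)² + (0.232143)³) = 625 · 2.728709.

So E[X^4] = 1705.443268.


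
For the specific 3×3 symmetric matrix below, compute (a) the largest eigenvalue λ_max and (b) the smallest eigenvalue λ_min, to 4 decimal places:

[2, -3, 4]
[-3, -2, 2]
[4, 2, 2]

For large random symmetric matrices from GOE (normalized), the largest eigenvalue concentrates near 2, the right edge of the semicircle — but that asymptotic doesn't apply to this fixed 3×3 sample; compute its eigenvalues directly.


Since M is real symmetric, all three eigenvalues are real; they are the roots of det(λI − M) = λ³ − (tr M) λ² + s λ − det M, where s is the sum of the principal 2×2 minors.
tr M = 2 + (-2) + 2 = 2.
s = (2·(-2) − (-3)²) + (2·2 − 4²) + ((-2)·2 − 2²) = -13 + (-12) + (-8) = -33.
det M (expand along row 1) = 2·(-8) − (-3)·(-14) + 4·2 = -50.
Characteristic polynomial: λ³ − 2λ² − 33λ + 50 = 0.
Substitute λ = y + (tr M)/3 = y + 0.666667 to remove the quadratic term: y³ + p·y + q = 0 with p = s − (tr M)²/3 = -34.333333 and q = −2(tr M)³/27 + (tr M)·s/3 − det M = 27.407407.
Three real roots ⇒ use the trigonometric (Viète) form: r = 2√(−p/3) = 6.765928, φ = arccos(3q/(p·r)) = arccos(-0.353953) = 1.932591 rad.
y_k = r·cos(φ/3 − 2πk/3) for k = 0, 1, 2 gives y = 5.409916, 0.813982, -6.223898.
λ_k = y_k + 0.666667 gives λ = 6.0766, 1.4806, -5.5572 (check: the sum is 2.0000 = tr M).

Hence λ_max = 6.0766 and λ_min = -5.5572.


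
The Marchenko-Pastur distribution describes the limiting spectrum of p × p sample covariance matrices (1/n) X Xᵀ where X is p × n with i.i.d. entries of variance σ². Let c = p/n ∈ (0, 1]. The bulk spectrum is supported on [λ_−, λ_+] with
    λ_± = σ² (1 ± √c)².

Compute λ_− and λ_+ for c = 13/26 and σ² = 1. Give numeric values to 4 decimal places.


c = 13/26 = 0.500000; √c = 0.707107.
λ_− = σ² (1 − √c)² = 1 · (1 − 0.707107)² = 1 · (0.292893)² = 0.085786.
λ_+ = σ² (1 + √c)² = 1 · (1 + 0.707107)² = 1 · (1.707107)² = 2.914214.

Rounded to 4 decimal places: λ_− ≈ 0.0858, λ_+ ≈ 2.9142.


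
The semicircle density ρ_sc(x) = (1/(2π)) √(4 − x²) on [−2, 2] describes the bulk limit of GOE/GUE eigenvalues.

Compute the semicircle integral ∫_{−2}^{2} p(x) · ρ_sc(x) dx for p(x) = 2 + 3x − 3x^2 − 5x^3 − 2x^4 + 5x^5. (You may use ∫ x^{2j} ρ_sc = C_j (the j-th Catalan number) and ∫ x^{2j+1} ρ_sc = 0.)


Write p(x) = Σ a_i x^i, split into monomials and integrate each against ρ_sc separately.
Using ∫ x^{2j} ρ_sc = C_j = (1/(j+1)) C(2j, j) (Catalan numbers) and ∫ x^{2j+1} ρ_sc = 0 (odd monomials vanish by symmetry):
  i = 0 (even): a_0 · C_{0} = 2 · 1 = 2
  i = 1 (odd): ∫ x^1 ρ_sc = 0 (vanishes)
  i = 2 (even): a_2 · C_{1} = -3 · 1 = -3
  i = 3 (odd): ∫ x^3 ρ_sc = 0 (vanishes)
  i = 4 (even): a_4 · C_{2} = -2 · 2 = -4
  i = 5 (odd): ∫ x^5 ρ_sc = 0 (vanishes)

Summing the contributions: ∫_{−2}^{2} p(x) ρ_sc(x) dx = 2 + (-3) + (-4) = -5.


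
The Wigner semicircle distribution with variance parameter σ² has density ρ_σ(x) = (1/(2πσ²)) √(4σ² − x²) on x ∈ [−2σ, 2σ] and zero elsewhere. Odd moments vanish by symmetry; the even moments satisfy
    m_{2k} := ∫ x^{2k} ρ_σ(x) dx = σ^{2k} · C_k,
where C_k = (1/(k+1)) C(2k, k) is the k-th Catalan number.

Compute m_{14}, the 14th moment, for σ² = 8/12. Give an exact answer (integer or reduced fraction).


By the scaled semicircle moment identity, m_{2k} = σ^{2k} · C_k with k = 7.
C_7 = (1/(k+1)) · C(2k, k) = (1/8) · C(14, 7) = (1/8) · 3432 = 429.
σ^{2k} = (σ²)^k = (8/12)^7 = 128/2187.

Therefore m_{14} = σ^{14} · C_7 = (128/2187) · 429 = 18304/729.


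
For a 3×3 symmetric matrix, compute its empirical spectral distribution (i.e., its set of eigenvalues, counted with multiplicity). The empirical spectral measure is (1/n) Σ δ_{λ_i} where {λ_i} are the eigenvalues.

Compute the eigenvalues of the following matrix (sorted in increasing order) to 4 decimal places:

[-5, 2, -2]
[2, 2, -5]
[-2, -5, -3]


Since M is real symmetric, all three eigenvalues are real; they are the roots of det(λI − M) = λ³ − (tr M) λ² + s λ − det M, where s is the sum of the principal 2×2 minors.
tr M = -5 + 2 + (-3) = -6.
s = ((-5)·2 − 2²) + ((-5)·(-3) − (-2)²) + (2·(-3) − (-5)²) = -14 + 11 + (-31) = -34.
det M (expand along row 1) = (-5)·(-31) − 2·(-16) + (-2)·(-6) = 199.
Characteristic polynomial: λ³ + 6λ² − 34λ − 199 = 0.
Substitute λ = y + (tr M)/3 = y − 2.000000 to remove the quadratic term: y³ + p·y + q = 0 with p = s − (tr M)²/3 = -46.000000 and q = −2(tr M)³/27 + (tr M)·s/3 − det M = -115.000000.
Three real roots ⇒ use the trigonometric (Viète) form: r = 2√(−p/3) = 7.831560, φ = arccos(3q/(p·r)) = arccos(0.957664) = 0.292022 rad.
y_k = r·cos(φ/3 − 2πk/3) for k = 0, 1, 2 gives y = 7.794486, -3.238088, -4.556399.
λ_k = y_k − 2.000000 gives λ = 5.7945, -5.2381, -6.5564 (check: the sum is -6.0000 = tr M).

Eigenvalues sorted in increasing order: [-6.5564, -5.2381, 5.7945].
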